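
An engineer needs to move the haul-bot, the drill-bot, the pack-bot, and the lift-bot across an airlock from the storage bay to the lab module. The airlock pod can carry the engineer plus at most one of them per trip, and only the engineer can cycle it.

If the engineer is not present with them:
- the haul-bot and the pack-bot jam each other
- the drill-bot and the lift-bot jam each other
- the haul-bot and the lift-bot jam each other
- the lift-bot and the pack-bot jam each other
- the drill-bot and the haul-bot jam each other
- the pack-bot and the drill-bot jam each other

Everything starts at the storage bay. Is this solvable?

No

Whatever the first load, the items left behind include a forbidden pair without the engineer. No opening move is safe, so no plan exists.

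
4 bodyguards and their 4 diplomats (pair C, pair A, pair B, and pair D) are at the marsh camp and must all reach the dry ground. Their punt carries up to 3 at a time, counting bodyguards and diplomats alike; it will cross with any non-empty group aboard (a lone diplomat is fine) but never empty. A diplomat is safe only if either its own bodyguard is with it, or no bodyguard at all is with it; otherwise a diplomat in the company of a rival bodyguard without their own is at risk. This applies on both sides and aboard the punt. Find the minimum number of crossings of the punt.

Counting alone: each trip to the dry ground takes at most 3 across and each return brings at least 1 back, so after t trips out (and t−1 returns) at most 3t − (t−1) of the 8 are across; that first reaches 8 at t = 4, so at least 7 crossings are needed.
The safety rule pushes this higher. Following every safe sequence of crossings, the most of the 8 that can be at the dry ground as the punt arrives there on crossing 7 is 7 — never all 8.
So no plan with fewer than 9 crossings exists, and this one achieves 9:
1. bodyguard C and diplomat C cross → the dry ground.
2. bodyguard C crosses ← the marsh camp.
3. bodyguard A, bodyguard C, and diplomat A cross → the dry ground.
4. bodyguard C and diplomat C cross ← the marsh camp.
5. bodyguard B, bodyguard C, and bodyguard D cross → the dry ground.
6. diplomat A crosses ← the marsh camp.
7. diplomat A and diplomat C cross → the dry ground.
8. diplomat C crosses ← the marsh camp.
9. diplomat B, diplomat C, and diplomat D cross → the dry ground.

9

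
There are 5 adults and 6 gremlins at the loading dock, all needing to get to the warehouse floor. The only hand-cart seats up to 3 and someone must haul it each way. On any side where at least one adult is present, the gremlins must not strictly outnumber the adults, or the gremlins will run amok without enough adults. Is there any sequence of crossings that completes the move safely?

No

The gremlins already outnumber the adults at the loading dock before anyone moves, so the starting position itself is disallowed.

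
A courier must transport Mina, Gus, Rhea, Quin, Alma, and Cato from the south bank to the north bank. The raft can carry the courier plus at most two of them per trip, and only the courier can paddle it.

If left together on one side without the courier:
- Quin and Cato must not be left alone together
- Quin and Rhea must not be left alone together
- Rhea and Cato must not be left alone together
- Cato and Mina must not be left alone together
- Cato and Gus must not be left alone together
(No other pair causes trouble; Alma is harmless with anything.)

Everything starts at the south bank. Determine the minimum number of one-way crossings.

Counting alone: the courier can take at most 2 across per trip to the north bank, so moving all 6 needs at least 3 loaded trips out, with a return between consecutive ones — at least 5 crossings.
The safety rule pushes this higher. Following every safe sequence of crossings, the most of the 6 that can be at the north bank as the raft arrives there on crossings 5, 7 is 4, 5 respectively — never all 6.
So no plan with fewer than 9 crossings exists, and this one achieves 9:
1. Courier goes to the north bank with Cato and Rhea.  [the south bank: Alma, Gus, Mina, Quin | the north bank: Cato, Rhea]
2. Courier goes back to the south bank with Rhea.  [the south bank: Alma, Gus, Mina, Quin, Rhea | the north bank: Cato]
3. Courier goes to the north bank with Mina and Rhea.  [the south bank: Alma, Gus, Quin | the north bank: Cato, Mina, Rhea]
4. Courier goes back to the south bank with Cato.  [the south bank: Alma, Cato, Gus, Quin | the north bank: Mina, Rhea]
5. Courier goes to the north bank with Gus and Quin.  [the south bank: Alma, Cato | the north bank: Gus, Mina, Quin, Rhea]
6. Courier goes back to the south bank with Rhea.  [the south bank: Alma, Cato, Rhea | the north bank: Gus, Mina, Quin]
7. Courier goes to the north bank with Alma and Rhea.  [the south bank: Cato | the north bank: Alma, Gus, Mina, Quin, Rhea]
8. Courier goes back to the south bank with Rhea.  [the south bank: Cato, Rhea | the north bank: Alma, Gus, Mina, Quin]
9. Courier goes to the north bank with Cato and Rhea.  [the south bank: — | the north bank: Alma, Cato, Gus, Mina, Quin, Rhea]

9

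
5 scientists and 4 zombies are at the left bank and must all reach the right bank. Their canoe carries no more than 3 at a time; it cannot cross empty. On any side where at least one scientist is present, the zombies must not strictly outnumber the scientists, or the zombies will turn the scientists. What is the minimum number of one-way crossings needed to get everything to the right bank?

7

Counting alone: each trip to the right bank takes at most 3 across and each return brings at least 1 back, so after t trips out (and t−1 returns) at most 3t − (t−1) of the 9 are across; that first reaches 9 at t = 4, so at least 7 crossings are needed.
The plan below uses exactly 7 crossings, so it is optimal:
1. 3 zombies → the right bank.  (the left bank: 5S 1Z; the right bank: 0S 3Z)
2. 1 zombie ← the left bank.  (the left bank: 5S 2Z; the right bank: 0S 2Z)
3. 3 scientists → the right bank.  (the left bank: 2S 2Z; the right bank: 3S 2Z)
4. 1 scientist ← the left bank.  (the left bank: 3S 2Z; the right bank: 2S 2Z)
5. 2 scientists and 1 zombie → the right bank.  (the left bank: 1S 1Z; the right bank: 4S 3Z)
6. 1 scientist ← the left bank.  (the left bank: 2S 1Z; the right bank: 3S 3Z)
7. 2 scientists and 1 zombie → the right bank.  (the left bank: 0S 0Z; the right bank: 5S 4Z)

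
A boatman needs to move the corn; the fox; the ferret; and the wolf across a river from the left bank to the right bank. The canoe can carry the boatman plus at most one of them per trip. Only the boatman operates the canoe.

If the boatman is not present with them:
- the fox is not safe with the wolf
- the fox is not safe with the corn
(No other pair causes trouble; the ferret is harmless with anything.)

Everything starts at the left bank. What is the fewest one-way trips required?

Counting alone: the boatman can take at most 1 across per trip to the right bank, so moving all 4 needs at least 4 loaded trips out, with a return between consecutive ones — at least 7 crossings.
The safety rule pushes this higher. Following every safe sequence of crossings, the most of the 4 that can be at the right bank as the canoe arrives there on crossing 7 is 3 — never all 4.
So no plan with fewer than 9 crossings exists, and this one achieves 9:
1. Boatman goes to the right bank with the fox.  [the left bank: the corn, the ferret, the wolf | the right bank: the fox]
2. Boatman goes back to the left bank alone.  [the left bank: the corn, the ferret, the wolf | the right bank: the fox]
3. Boatman goes to the right bank with the corn.  [the left bank: the ferret, the wolf | the right bank: the corn, the fox]
4. Boatman goes back to the left bank with the fox.  [the left bank: the ferret, the fox, the wolf | the right bank: the corn]
5. Boatman goes to the right bank with the wolf.  [the left bank: the ferret, the fox | the right bank: the corn, the wolf]
6. Boatman goes back to the left bank alone.  [the left bank: the ferret, the fox | the right bank: the corn, the wolf]
7. Boatman goes to the right bank with the ferret.  [the left bank: the fox | the right bank: the corn, the ferret, the wolf]
8. Boatman goes back to the left bank alone.  [the left bank: the fox | the right bank: the corn, the ferret, the wolf]
9. Boatman goes to the right bank with the fox.  [the left bank: — | the right bank: the corn, the ferret, the fox, the wolf]

9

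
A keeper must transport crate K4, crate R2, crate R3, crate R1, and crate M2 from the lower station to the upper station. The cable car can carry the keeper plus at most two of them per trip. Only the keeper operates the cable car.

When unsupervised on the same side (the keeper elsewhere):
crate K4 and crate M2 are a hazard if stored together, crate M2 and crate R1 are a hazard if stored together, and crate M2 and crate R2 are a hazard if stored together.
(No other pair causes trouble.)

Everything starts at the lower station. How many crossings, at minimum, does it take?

Counting alone: the keeper can take at most 2 across per trip to the upper station, so moving all 5 needs at least 3 loaded trips out, with a return between consecutive ones — at least 5 crossings.
The plan below uses exactly 5 crossings, so it is optimal:
1. Keeper goes to the upper station with crate K4 and crate M2.
2. Keeper goes back to the lower station with crate M2.
3. Keeper goes to the upper station with crate R1 and crate R2.
4. Keeper goes back to the lower station alone.
5. Keeper goes to the upper station with crate M2 and crate R3.

5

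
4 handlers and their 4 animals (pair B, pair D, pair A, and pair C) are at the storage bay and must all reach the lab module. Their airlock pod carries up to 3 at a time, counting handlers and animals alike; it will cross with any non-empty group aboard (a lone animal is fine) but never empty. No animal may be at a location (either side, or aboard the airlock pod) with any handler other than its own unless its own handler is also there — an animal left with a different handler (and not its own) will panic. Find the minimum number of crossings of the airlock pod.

9

Counting alone: each trip to the lab module takes at most 3 across and each return brings at least 1 back, so after t trips out (and t−1 returns) at most 3t − (t−1) of the 8 are across; that first reaches 8 at t = 4, so at least 7 crossings are needed.
The safety rule pushes this higher. Following every safe sequence of crossings, the most of the 8 that can be at the lab module as the airlock pod arrives there on crossing 7 is 7 — never all 8.
So no plan with fewer than 9 crossings exists, and this one achieves 9:
1. animal B and handler B cross → the lab module.
2. handler B crosses ← the storage bay.
3. animal D, handler B, and handler D cross → the lab module.
4. animal B and handler B cross ← the storage bay.
5. handler A, handler B, and handler C cross → the lab module.
6. animal D crosses ← the storage bay.
7. animal B and animal D cross → the lab module.
8. animal B crosses ← the storage bay.
9. animal A, animal B, and animal C cross → the lab module.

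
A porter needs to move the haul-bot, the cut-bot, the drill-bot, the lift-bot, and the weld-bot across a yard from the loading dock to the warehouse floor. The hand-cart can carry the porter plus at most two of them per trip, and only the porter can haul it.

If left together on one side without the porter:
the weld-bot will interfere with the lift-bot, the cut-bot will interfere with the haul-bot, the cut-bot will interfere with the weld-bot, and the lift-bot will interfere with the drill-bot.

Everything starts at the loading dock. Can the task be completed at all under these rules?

Yes

1. Porter goes to the warehouse floor with the cut-bot and the lift-bot.  [the loading dock: the drill-bot, the haul-bot, the weld-bot | the warehouse floor: the cut-bot, the lift-bot]
2. Porter goes back to the loading dock alone.  [the loading dock: the drill-bot, the haul-bot, the weld-bot | the warehouse floor: the cut-bot, the lift-bot]
3. Porter goes to the warehouse floor with the haul-bot.  [the loading dock: the drill-bot, the weld-bot | the warehouse floor: the cut-bot, the haul-bot, the lift-bot]
4. Porter goes back to the loading dock with the cut-bot.  [the loading dock: the cut-bot, the drill-bot, the weld-bot | the warehouse floor: the haul-bot, the lift-bot]
5. Porter goes to the warehouse floor with the drill-bot and the weld-bot.  [the loading dock: the cut-bot | the warehouse floor: the drill-bot, the haul-bot, the lift-bot, the weld-bot]
6. Porter goes back to the loading dock with the lift-bot.  [the loading dock: the cut-bot, the lift-bot | the warehouse floor: the drill-bot, the haul-bot, the weld-bot]
7. Porter goes to the warehouse floor with the cut-bot and the lift-bot.  [the loading dock: — | the warehouse floor: the cut-bot, the drill-bot, the haul-bot, the lift-bot, the weld-bot]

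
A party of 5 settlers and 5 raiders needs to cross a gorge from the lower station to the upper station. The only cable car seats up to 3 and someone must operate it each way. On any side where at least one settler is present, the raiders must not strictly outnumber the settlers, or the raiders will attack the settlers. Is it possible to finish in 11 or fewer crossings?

Yes — this plan uses 11 crossings (≤ 11):
1. 2 raiders → the upper station.  (the lower station: 5S 3R; the upper station: 0S 2R)
2. 1 raider ← the lower station.  (the lower station: 5S 4R; the upper station: 0S 1R)
3. 3 raiders → the upper station.  (the lower station: 5S 1R; the upper station: 0S 4R)
4. 1 raider ← the lower station.  (the lower station: 5S 2R; the upper station: 0S 3R)
5. 3 settlers → the upper station.  (the lower station: 2S 2R; the upper station: 3S 3R)
6. 1 settler and 1 raider ← the lower station.  (the lower station: 3S 3R; the upper station: 2S 2R)
7. 3 settlers → the upper station.  (the lower station: 0S 3R; the upper station: 5S 2R)
8. 1 raider ← the lower station.  (the lower station: 0S 4R; the upper station: 5S 1R)
9. 2 raiders → the upper station.  (the lower station: 0S 2R; the upper station: 5S 3R)
10. 1 raider ← the lower station.  (the lower station: 0S 3R; the upper station: 5S 2R)
11. 3 raiders → the upper station.  (the lower station: 0S 0R; the upper station: 5S 5R)

Yes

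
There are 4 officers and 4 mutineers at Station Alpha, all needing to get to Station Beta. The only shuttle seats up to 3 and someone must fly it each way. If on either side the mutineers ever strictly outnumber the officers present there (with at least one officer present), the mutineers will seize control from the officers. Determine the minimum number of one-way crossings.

Counting alone: each trip to Station Beta takes at most 3 across and each return brings at least 1 back, so after t trips out (and t−1 returns) at most 3t − (t−1) of the 8 are across; that first reaches 8 at t = 4, so at least 7 crossings are needed.
The safety rule pushes this higher. Following every safe sequence of crossings, the most of the 8 that can be at Station Beta as the shuttle arrives there on crossing 7 is 7 — never all 8.
So no plan with fewer than 9 crossings exists, and this one achieves 9:
1. 2 mutineers → Station Beta.  (Station Alpha: 4O 2M; Station Beta: 0O 2M)
2. 1 mutineer ← Station Alpha.  (Station Alpha: 4O 3M; Station Beta: 0O 1M)
3. 3 mutineers → Station Beta.  (Station Alpha: 4O 0M; Station Beta: 0O 4M)
4. 1 mutineer ← Station Alpha.  (Station Alpha: 4O 1M; Station Beta: 0O 3M)
5. 3 officers → Station Beta.  (Station Alpha: 1O 1M; Station Beta: 3O 3M)
6. 1 officer and 1 mutineer ← Station Alpha.  (Station Alpha: 2O 2M; Station Beta: 2O 2M)
7. 2 officers → Station Beta.  (Station Alpha: 0O 2M; Station Beta: 4O 2M)
8. 1 mutineer ← Station Alpha.  (Station Alpha: 0O 3M; Station Beta: 4O 1M)
9. 3 mutineers → Station Beta.  (Station Alpha: 0O 0M; Station Beta: 4O 4M)

9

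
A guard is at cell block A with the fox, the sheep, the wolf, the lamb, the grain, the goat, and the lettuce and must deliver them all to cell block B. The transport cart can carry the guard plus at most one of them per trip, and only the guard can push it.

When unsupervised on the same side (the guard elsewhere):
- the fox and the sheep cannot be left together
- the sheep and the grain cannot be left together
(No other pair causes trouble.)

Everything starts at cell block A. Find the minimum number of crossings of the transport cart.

Counting alone: the guard can take at most 1 across per trip to cell block B, so moving all 7 needs at least 7 loaded trips out, with a return between consecutive ones — at least 13 crossings.
The safety rule pushes this higher. Following every safe sequence of crossings, the most of the 7 that can be at cell block B as the transport cart arrives there on crossing 13 is 6 — never all 7.
So no plan with fewer than 15 crossings exists, and this one achieves 15:
1. Guard goes to cell block B with the sheep.  [cell block A: the fox, the goat, the grain, the lamb, the lettuce, the wolf | cell block B: the sheep]
2. Guard goes back to cell block A alone.  [cell block A: the fox, the goat, the grain, the lamb, the lettuce, the wolf | cell block B: the sheep]
3. Guard goes to cell block B with the fox.  [cell block A: the goat, the grain, the lamb, the lettuce, the wolf | cell block B: the fox, the sheep]
4. Guard goes back to cell block A with the sheep.  [cell block A: the goat, the grain, the lamb, the lettuce, the sheep, the wolf | cell block B: the fox]
5. Guard goes to cell block B with the grain.  [cell block A: the goat, the lamb, the lettuce, the sheep, the wolf | cell block B: the fox, the grain]
6. Guard goes back to cell block A alone.  [cell block A: the goat, the lamb, the lettuce, the sheep, the wolf | cell block B: the fox, the grain]
7. Guard goes to cell block B with the wolf.  [cell block A: the goat, the lamb, the lettuce, the sheep | cell block B: the fox, the grain, the wolf]
8. Guard goes back to cell block A alone.  [cell block A: the goat, the lamb, the lettuce, the sheep | cell block B: the fox, the grain, the wolf]
9. Guard goes to cell block B with the lamb.  [cell block A: the goat, the lettuce, the sheep | cell block B: the fox, the grain, the lamb, the wolf]
10. Guard goes back to cell block A alone.  [cell block A: the goat, the lettuce, the sheep | cell block B: the fox, the grain, the lamb, the wolf]
11. Guard goes to cell block B with the goat.  [cell block A: the lettuce, the sheep | cell block B: the fox, the goat, the grain, the lamb, the wolf]
12. Guard goes back to cell block A alone.  [cell block A: the lettuce, the sheep | cell block B: the fox, the goat, the grain, the lamb, the wolf]
13. Guard goes to cell block B with the lettuce.  [cell block A: the sheep | cell block B: the fox, the goat, the grain, the lamb, the lettuce, the wolf]
14. Guard goes back to cell block A alone.  [cell block A: the sheep | cell block B: the fox, the goat, the grain, the lamb, the lettuce, the wolf]
15. Guard goes to cell block B with the sheep.  [cell block A: — | cell block B: the fox, the goat, the grain, the lamb, the lettuce, the sheep, the wolf]

15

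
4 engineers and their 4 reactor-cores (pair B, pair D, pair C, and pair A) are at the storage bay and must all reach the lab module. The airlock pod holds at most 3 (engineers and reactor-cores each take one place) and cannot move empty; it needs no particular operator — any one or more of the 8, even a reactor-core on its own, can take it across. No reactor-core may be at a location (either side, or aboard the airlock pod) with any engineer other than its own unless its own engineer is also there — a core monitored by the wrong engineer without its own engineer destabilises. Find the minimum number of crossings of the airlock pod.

Counting alone: each trip to the lab module takes at most 3 across and each return brings at least 1 back, so after t trips out (and t−1 returns) at most 3t − (t−1) of the 8 are across; that first reaches 8 at t = 4, so at least 7 crossings are needed.
The safety rule pushes this higher. Following every safe sequence of crossings, the most of the 8 that can be at the lab module as the airlock pod arrives there on crossing 7 is 7 — never all 8.
So no plan with fewer than 9 crossings exists, and this one achieves 9:
1. engineer B and reactor-core B cross → the lab module.
2. engineer B crosses ← the storage bay.
3. engineer B, engineer D, and reactor-core D cross → the lab module.
4. engineer B and reactor-core B cross ← the storage bay.
5. engineer A, engineer B, and engineer C cross → the lab module.
6. reactor-core D crosses ← the storage bay.
7. reactor-core B and reactor-core D cross → the lab module.
8. reactor-core B crosses ← the storage bay.
9. reactor-core A, reactor-core B, and reactor-core C cross → the lab module.

9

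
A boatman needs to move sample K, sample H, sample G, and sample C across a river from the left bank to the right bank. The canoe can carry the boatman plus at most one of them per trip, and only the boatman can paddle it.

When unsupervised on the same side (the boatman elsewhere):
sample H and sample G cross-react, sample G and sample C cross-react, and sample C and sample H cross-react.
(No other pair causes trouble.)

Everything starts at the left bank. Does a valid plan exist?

Whatever the first load, the items left behind include a forbidden pair without the boatman. No opening move is safe, so no plan exists.

No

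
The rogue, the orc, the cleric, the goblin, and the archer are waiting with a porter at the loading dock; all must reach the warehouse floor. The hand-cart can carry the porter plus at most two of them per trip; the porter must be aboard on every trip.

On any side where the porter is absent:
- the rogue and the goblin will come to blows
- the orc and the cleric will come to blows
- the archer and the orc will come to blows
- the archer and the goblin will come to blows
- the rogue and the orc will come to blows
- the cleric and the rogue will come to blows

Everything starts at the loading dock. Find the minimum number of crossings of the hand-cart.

Whatever the first load, the items left behind include a forbidden pair without the porter. No opening move is safe, so no plan exists.

impossible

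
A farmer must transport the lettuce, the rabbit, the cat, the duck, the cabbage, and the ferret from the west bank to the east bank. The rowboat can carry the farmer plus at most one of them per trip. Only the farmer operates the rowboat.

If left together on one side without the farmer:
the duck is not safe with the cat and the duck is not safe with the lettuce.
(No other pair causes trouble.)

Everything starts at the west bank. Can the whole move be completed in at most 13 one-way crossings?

Yes — this plan uses 13 crossings (≤ 13):
1. Farmer goes to the east bank with the duck.
2. Farmer goes back to the west bank alone.
3. Farmer goes to the east bank with the lettuce.
4. Farmer goes back to the west bank with the duck.
5. Farmer goes to the east bank with the cat.
6. Farmer goes back to the west bank alone.
7. Farmer goes to the east bank with the rabbit.
8. Farmer goes back to the west bank alone.
9. Farmer goes to the east bank with the cabbage.
10. Farmer goes back to the west bank alone.
11. Farmer goes to the east bank with the ferret.
12. Farmer goes back to the west bank alone.
13. Farmer goes to the east bank with the duck.

Yes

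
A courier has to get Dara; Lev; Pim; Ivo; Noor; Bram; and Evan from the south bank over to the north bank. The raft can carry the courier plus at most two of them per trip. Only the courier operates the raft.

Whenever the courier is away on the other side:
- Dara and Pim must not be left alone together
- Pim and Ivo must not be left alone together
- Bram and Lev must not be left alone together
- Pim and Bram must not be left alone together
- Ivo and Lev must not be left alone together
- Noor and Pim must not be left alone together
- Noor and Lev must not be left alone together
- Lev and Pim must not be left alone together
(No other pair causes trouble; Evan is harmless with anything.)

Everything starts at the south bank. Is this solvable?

No

Following every safe sequence of crossings from the start, the most of the 7 that can be at the north bank as the raft arrives there on crossings 1, 3, 5, 7 is 2, 3, 4, 5 respectively; the best ever achieved is 5 of 7.
From crossing 9 on, no configuration arises that was not already reachable earlier: only 38 distinct safe configurations (who is on which side, and where the raft is) can ever be reached, none of them has everyone across, and every continuation just revisits them. So no valid plan exists.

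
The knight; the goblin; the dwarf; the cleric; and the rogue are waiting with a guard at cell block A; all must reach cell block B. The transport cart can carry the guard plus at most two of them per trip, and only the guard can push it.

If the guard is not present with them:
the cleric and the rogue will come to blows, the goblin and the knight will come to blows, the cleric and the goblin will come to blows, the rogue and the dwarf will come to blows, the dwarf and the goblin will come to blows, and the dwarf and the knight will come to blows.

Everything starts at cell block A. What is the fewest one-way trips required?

Whatever the first load, the items left behind include a forbidden pair without the guard. No opening move is safe, so no plan exists.

impossible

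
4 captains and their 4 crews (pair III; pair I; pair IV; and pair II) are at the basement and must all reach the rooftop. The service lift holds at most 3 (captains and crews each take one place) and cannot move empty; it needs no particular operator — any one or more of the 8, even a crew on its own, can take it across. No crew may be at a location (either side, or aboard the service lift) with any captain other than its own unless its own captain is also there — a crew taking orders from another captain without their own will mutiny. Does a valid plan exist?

1. captain III and crew III cross → the rooftop.
2. captain III crosses ← the basement.
3. captain I, captain III, and crew I cross → the rooftop.
4. captain III and crew III cross ← the basement.
5. captain II, captain III, and captain IV cross → the rooftop.
6. crew I crosses ← the basement.
7. crew I and crew III cross → the rooftop.
8. crew III crosses ← the basement.
9. crew II, crew III, and crew IV cross → the rooftop.

Yes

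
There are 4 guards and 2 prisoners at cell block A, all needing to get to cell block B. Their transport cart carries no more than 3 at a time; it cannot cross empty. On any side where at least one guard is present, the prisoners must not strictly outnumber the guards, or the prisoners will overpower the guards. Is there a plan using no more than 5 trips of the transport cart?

Yes — this plan uses 5 crossings (≤ 5):
1. 2 prisoners → cell block B.  (cell block A: 4G 0P; cell block B: 0G 2P)
2. 1 prisoner ← cell block A.  (cell block A: 4G 1P; cell block B: 0G 1P)
3. 2 guards and 1 prisoner → cell block B.  (cell block A: 2G 0P; cell block B: 2G 2P)
4. 1 prisoner ← cell block A.  (cell block A: 2G 1P; cell block B: 2G 1P)
5. 2 guards and 1 prisoner → cell block B.  (cell block A: 0G 0P; cell block B: 4G 2P)

Yes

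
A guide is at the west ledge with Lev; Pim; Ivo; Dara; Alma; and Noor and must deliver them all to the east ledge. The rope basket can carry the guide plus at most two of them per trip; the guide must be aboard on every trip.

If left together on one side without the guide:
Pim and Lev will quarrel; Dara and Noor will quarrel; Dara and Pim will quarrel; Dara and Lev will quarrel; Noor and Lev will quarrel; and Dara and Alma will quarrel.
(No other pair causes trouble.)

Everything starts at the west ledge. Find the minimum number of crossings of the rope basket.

Counting alone: the guide can take at most 2 across per trip to the east ledge, so moving all 6 needs at least 3 loaded trips out, with a return between consecutive ones — at least 5 crossings.
The safety rule pushes this higher. Following every safe sequence of crossings, the most of the 6 that can be at the east ledge as the rope basket arrives there on crossings 5, 7 is 4, 5 respectively — never all 6.
So no plan with fewer than 9 crossings exists, and this one achieves 9:
1. Guide goes to the east ledge with Dara and Lev.
2. Guide goes back to the west ledge with Lev.
3. Guide goes to the east ledge with Ivo and Lev.
4. Guide goes back to the west ledge with Lev.
5. Guide goes to the east ledge with Alma and Lev.
6. Guide goes back to the west ledge with Dara.
7. Guide goes to the east ledge with Noor and Pim.
8. Guide goes back to the west ledge with Lev.
9. Guide goes to the east ledge with Dara and Lev.

9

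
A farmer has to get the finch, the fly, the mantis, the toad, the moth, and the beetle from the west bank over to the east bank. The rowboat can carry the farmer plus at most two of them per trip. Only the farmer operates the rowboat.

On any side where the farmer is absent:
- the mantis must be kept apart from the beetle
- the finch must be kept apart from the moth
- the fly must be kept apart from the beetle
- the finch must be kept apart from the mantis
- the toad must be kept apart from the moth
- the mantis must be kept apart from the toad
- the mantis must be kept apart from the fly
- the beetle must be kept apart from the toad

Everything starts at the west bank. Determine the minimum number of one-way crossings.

Whatever the first load, the items left behind include a forbidden pair without the farmer. No opening move is safe, so no plan exists.

impossible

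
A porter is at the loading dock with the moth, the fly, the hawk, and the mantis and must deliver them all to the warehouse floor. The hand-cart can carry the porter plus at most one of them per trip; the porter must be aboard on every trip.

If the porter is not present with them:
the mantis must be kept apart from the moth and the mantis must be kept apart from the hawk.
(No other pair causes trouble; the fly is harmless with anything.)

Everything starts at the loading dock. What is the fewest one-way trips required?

Counting alone: the porter can take at most 1 across per trip to the warehouse floor, so moving all 4 needs at least 4 loaded trips out, with a return between consecutive ones — at least 7 crossings.
The safety rule pushes this higher. Following every safe sequence of crossings, the most of the 4 that can be at the warehouse floor as the hand-cart arrives there on crossing 7 is 3 — never all 4.
So no plan with fewer than 9 crossings exists, and this one achieves 9:
1. Porter goes to the warehouse floor with the mantis.
2. Porter goes back to the loading dock alone.
3. Porter goes to the warehouse floor with the moth.
4. Porter goes back to the loading dock with the mantis.
5. Porter goes to the warehouse floor with the hawk.
6. Porter goes back to the loading dock alone.
7. Porter goes to the warehouse floor with the fly.
8. Porter goes back to the loading dock alone.
9. Porter goes to the warehouse floor with the mantis.

9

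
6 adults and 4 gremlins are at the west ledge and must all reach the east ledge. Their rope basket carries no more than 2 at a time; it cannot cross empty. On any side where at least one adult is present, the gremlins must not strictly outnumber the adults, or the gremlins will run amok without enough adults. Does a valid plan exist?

Yes

1. 2 gremlins → the east ledge.  (the west ledge: 6A 2G; the east ledge: 0A 2G)
2. 1 gremlin ← the west ledge.  (the west ledge: 6A 3G; the east ledge: 0A 1G)
3. 2 gremlins → the east ledge.  (the west ledge: 6A 1G; the east ledge: 0A 3G)
4. 1 gremlin ← the west ledge.  (the west ledge: 6A 2G; the east ledge: 0A 2G)
5. 2 adults → the east ledge.  (the west ledge: 4A 2G; the east ledge: 2A 2G)
6. 1 gremlin ← the west ledge.  (the west ledge: 4A 3G; the east ledge: 2A 1G)
7. 1 adult and 1 gremlin → the east ledge.  (the west ledge: 3A 2G; the east ledge: 3A 2G)
8. 1 gremlin ← the west ledge.  (the west ledge: 3A 3G; the east ledge: 3A 1G)
9. 2 gremlins → the east ledge.  (the west ledge: 3A 1G; the east ledge: 3A 3G)
10. 1 gremlin ← the west ledge.  (the west ledge: 3A 2G; the east ledge: 3A 2G)
11. 1 adult and 1 gremlin → the east ledge.  (the west ledge: 2A 1G; the east ledge: 4A 3G)
12. 1 gremlin ← the west ledge.  (the west ledge: 2A 2G; the east ledge: 4A 2G)
13. 2 gremlins → the east ledge.  (the west ledge: 2A 0G; the east ledge: 4A 4G)
14. 1 gremlin ← the west ledge.  (the west ledge: 2A 1G; the east ledge: 4A 3G)
15. 1 adult and 1 gremlin → the east ledge.  (the west ledge: 1A 0G; the east ledge: 5A 4G)
16. 1 gremlin ← the west ledge.  (the west ledge: 1A 1G; the east ledge: 5A 3G)
17. 1 adult and 1 gremlin → the east ledge.  (the west ledge: 0A 0G; the east ledge: 6A 4G)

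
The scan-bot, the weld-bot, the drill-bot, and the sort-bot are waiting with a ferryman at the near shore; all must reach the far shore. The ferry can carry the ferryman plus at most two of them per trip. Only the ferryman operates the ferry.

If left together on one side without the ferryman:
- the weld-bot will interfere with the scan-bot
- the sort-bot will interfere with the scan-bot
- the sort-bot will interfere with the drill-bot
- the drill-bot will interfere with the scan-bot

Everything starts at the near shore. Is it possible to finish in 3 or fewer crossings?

Counting alone: the ferryman can take at most 2 across per trip to the far shore, so moving all 4 needs at least 2 loaded trips out, with a return between consecutive ones — at least 3 crossings.
The safety rule pushes this higher. Following every safe sequence of crossings, the most of the 4 that can be at the far shore as the ferry arrives there on crossing 3 is 3 — never all 4.
So the move cannot be finished within 3 crossings. (The shortest complete plan takes 5:)
1. Ferryman goes to the far shore with the drill-bot and the scan-bot.  [the near shore: the sort-bot, the weld-bot | the far shore: the drill-bot, the scan-bot]
2. Ferryman goes back to the near shore with the scan-bot.  [the near shore: the scan-bot, the sort-bot, the weld-bot | the far shore: the drill-bot]
3. Ferryman goes to the far shore with the scan-bot and the weld-bot.  [the near shore: the sort-bot | the far shore: the drill-bot, the scan-bot, the weld-bot]
4. Ferryman goes back to the near shore with the scan-bot.  [the near shore: the scan-bot, the sort-bot | the far shore: the drill-bot, the weld-bot]
5. Ferryman goes to the far shore with the scan-bot and the sort-bot.  [the near shore: — | the far shore: the drill-bot, the scan-bot, the sort-bot, the weld-bot]

No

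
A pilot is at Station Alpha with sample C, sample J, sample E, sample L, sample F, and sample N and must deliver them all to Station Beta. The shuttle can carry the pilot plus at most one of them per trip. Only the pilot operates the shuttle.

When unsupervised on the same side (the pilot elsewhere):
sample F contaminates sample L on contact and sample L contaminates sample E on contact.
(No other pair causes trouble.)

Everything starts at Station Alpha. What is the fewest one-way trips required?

13

Counting alone: the pilot can take at most 1 across per trip to Station Beta, so moving all 6 needs at least 6 loaded trips out, with a return between consecutive ones — at least 11 crossings.
The safety rule pushes this higher. Following every safe sequence of crossings, the most of the 6 that can be at Station Beta as the shuttle arrives there on crossing 11 is 5 — never all 6.
So no plan with fewer than 13 crossings exists, and this one achieves 13:
1. Pilot goes to Station Beta with sample L.
2. Pilot goes back to Station Alpha alone.
3. Pilot goes to Station Beta with sample C.
4. Pilot goes back to Station Alpha alone.
5. Pilot goes to Station Beta with sample J.
6. Pilot goes back to Station Alpha alone.
7. Pilot goes to Station Beta with sample E.
8. Pilot goes back to Station Alpha with sample L.
9. Pilot goes to Station Beta with sample F.
10. Pilot goes back to Station Alpha alone.
11. Pilot goes to Station Beta with sample N.
12. Pilot goes back to Station Alpha alone.
13. Pilot goes to Station Beta with sample L.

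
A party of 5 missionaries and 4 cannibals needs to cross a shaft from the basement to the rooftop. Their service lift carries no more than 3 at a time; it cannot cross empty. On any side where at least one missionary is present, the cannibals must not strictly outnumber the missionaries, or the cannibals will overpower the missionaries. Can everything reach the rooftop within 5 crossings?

No

Counting alone: each trip to the rooftop takes at most 3 across and each return brings at least 1 back, so after t trips out (and t−1 returns) at most 3t − (t−1) of the 9 are across; that first reaches 9 at t = 4, so at least 7 crossings are needed.
Since 5 < 7, 5 crossings cannot be enough. (The shortest complete plan in fact takes 7:)
1. 3 cannibals → the rooftop.  (the basement: 5M 1C; the rooftop: 0M 3C)
2. 1 cannibal ← the basement.  (the basement: 5M 2C; the rooftop: 0M 2C)
3. 3 missionaries → the rooftop.  (the basement: 2M 2C; the rooftop: 3M 2C)
4. 1 missionary ← the basement.  (the basement: 3M 2C; the rooftop: 2M 2C)
5. 2 missionaries and 1 cannibal → the rooftop.  (the basement: 1M 1C; the rooftop: 4M 3C)
6. 1 missionary ← the basement.  (the basement: 2M 1C; the rooftop: 3M 3C)
7. 2 missionaries and 1 cannibal → the rooftop.  (the basement: 0M 0C; the rooftop: 5M 4C)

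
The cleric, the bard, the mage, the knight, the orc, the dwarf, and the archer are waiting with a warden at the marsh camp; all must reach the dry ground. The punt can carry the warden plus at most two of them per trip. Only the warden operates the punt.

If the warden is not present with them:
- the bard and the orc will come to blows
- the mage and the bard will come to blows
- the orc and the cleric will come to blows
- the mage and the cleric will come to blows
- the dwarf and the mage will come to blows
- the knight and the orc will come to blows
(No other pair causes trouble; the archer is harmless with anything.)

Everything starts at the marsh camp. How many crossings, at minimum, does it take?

9

Counting alone: the warden can take at most 2 across per trip to the dry ground, so moving all 7 needs at least 4 loaded trips out, with a return between consecutive ones — at least 7 crossings.
The safety rule pushes this higher. Following every safe sequence of crossings, the most of the 7 that can be at the dry ground as the punt arrives there on crossing 7 is 6 — never all 7.
So no plan with fewer than 9 crossings exists, and this one achieves 9:
1. Warden goes to the dry ground with the mage and the orc.
2. Warden goes back to the marsh camp alone.
3. Warden goes to the dry ground with the knight.
4. Warden goes back to the marsh camp with the orc.
5. Warden goes to the dry ground with the bard and the cleric.
6. Warden goes back to the marsh camp with the mage.
7. Warden goes to the dry ground with the archer and the dwarf.
8. Warden goes back to the marsh camp alone.
9. Warden goes to the dry ground with the mage and the orc.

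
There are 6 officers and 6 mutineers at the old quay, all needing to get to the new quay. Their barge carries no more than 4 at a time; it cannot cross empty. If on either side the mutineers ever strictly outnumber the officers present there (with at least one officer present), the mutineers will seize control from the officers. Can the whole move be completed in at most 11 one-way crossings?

Yes

Yes — this plan uses 9 crossings (≤ 11):
1. 2 mutineers → the new quay.  (the old quay: 6O 4M; the new quay: 0O 2M)
2. 1 mutineer ← the old quay.  (the old quay: 6O 5M; the new quay: 0O 1M)
3. 4 mutineers → the new quay.  (the old quay: 6O 1M; the new quay: 0O 5M)
4. 1 mutineer ← the old quay.  (the old quay: 6O 2M; the new quay: 0O 4M)
5. 4 officers → the new quay.  (the old quay: 2O 2M; the new quay: 4O 4M)
6. 1 officer and 1 mutineer ← the old quay.  (the old quay: 3O 3M; the new quay: 3O 3M)
7. 2 officers and 2 mutineers → the new quay.  (the old quay: 1O 1M; the new quay: 5O 5M)
8. 1 officer and 1 mutineer ← the old quay.  (the old quay: 2O 2M; the new quay: 4O 4M)
9. 2 officers and 2 mutineers → the new quay.  (the old quay: 0O 0M; the new quay: 6O 6M)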